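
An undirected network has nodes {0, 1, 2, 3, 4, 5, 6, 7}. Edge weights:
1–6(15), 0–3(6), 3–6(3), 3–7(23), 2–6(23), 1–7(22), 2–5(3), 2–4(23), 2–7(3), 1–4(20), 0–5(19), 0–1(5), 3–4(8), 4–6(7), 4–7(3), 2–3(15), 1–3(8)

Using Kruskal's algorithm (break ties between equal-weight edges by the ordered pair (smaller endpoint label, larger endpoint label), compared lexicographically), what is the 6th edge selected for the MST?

0-3

Sort edges by weight, then run Kruskal:
2–5 (3): add — endpoints in different components.
2–7 (3): add — endpoints in different components.
3–6 (3): add — endpoints in different components.
4–7 (3): add — endpoints in different components.
0–1 (5): add — endpoints in different components.
0–3 (6): add — endpoints in different components.
4–6 (7): add — endpoints in different components.
The 6th edge added is 0–3.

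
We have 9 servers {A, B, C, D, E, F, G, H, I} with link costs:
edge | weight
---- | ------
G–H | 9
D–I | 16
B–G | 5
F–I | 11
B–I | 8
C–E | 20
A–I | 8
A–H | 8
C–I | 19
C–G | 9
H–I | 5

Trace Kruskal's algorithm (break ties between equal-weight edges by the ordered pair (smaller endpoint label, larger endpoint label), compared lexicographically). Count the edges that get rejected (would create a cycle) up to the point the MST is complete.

3

Kruskal's algorithm — process edges by increasing weight (ties by edge label):
B–G (5): add — endpoints in different components.
H–I (5): add — endpoints in different components.
A–H (8): add — endpoints in different components.
A–I (8): skip — A and I already connected.
B–I (8): add — endpoints in different components.
C–G (9): add — endpoints in different components.
G–H (9): skip — G and H already connected.
F–I (11): add — endpoints in different components.
D–I (16): add — endpoints in different components.
C–I (19): skip — C and I already connected.
C–E (20): add — endpoints in different components.
Edges rejected before the tree was complete: 3.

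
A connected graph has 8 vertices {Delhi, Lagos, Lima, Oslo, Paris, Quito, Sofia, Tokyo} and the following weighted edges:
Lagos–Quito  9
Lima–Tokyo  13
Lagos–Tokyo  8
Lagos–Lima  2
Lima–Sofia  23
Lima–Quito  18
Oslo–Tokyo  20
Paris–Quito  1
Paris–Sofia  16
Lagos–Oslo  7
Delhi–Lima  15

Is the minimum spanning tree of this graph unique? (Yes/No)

Yes

Sort edges by weight, then run Kruskal:
Paris–Quito (1): add — endpoints in different components.
Lagos–Lima (2): add — endpoints in different components.
Lagos–Oslo (7): add — endpoints in different components.
Lagos–Tokyo (8): add — endpoints in different components.
Lagos–Quito (9): add — endpoints in different components.
Lima–Tokyo (13): skip — Tokyo and Lima already connected.
Delhi–Lima (15): add — endpoints in different components.
Paris–Sofia (16): add — endpoints in different components.
Every non-tree edge has weight strictly greater than the heaviest edge on the tree path between its endpoints, so the MST is unique.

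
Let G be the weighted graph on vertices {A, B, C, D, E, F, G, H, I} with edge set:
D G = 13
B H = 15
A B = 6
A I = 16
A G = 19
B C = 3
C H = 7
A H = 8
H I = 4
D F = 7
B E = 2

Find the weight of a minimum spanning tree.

Grow the tree from H using Prim:
Step 1: cheapest edge leaving the tree is H I (4); add I.
Step 2: cheapest edge leaving the tree is C H (7); add C.
Step 3: cheapest edge leaving the tree is B C (3); add B.
Step 4: cheapest edge leaving the tree is B E (2); add E.
Step 5: cheapest edge leaving the tree is A B (6); add A.
Step 6: cheapest edge leaving the tree is A G (19); add G.
Step 7: cheapest edge leaving the tree is D G (13); add D.
Step 8: cheapest edge leaving the tree is D F (7); add F.
MST edges: H I, C H, B C, B E, A B, A G, D G, D F; total weight 4+7+3+2+6+19+13+7 = 61.

61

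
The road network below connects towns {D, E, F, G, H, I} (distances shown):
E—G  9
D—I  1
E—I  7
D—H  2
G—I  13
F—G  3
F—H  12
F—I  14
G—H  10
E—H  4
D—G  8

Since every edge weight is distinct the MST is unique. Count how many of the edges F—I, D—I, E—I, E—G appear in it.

1

Kruskal: consider edges lightest-first.
D—I (1): add. Components now {D,I} {E} {F} {G} {H}
D—H (2): add. Components now {D,H,I} {E} {F} {G}
F—G (3): add. Components now {D,H,I} {E} {F,G}
E—H (4): add. Components now {D,E,H,I} {F,G}
E—I (7): skip — E and I already connected.
D—G (8): add. Components now {D,E,F,G,H,I}
MST edge set: {D—I, D—H, F—G, E—H, D—G}.
Of the listed edges, {D—I} are in the MST → 1.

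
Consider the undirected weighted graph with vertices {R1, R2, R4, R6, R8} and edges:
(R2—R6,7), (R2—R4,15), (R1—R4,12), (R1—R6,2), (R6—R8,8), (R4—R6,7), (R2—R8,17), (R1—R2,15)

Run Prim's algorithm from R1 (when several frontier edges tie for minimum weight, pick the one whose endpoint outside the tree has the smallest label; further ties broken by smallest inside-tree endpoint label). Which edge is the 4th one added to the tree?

Prim, starting at R1.
Step 1: cheapest edge leaving the tree is R1—R6 (2); add R6.
Step 2: cheapest edge leaving the tree is R2—R6 (7); add R2.
Step 3: cheapest edge leaving the tree is R4—R6 (7); add R4.
Step 4: cheapest edge leaving the tree is R6—R8 (8); add R8.
The 4th edge added is R6—R8.

R6-R8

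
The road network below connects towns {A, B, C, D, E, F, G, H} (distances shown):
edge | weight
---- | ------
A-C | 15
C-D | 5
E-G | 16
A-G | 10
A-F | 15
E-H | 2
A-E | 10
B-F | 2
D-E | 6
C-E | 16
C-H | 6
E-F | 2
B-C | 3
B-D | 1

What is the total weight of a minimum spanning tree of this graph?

30

Grow the tree from D using Prim:
Step 1: frontier [B-D 1, C-D 5, D-E 6] → take B-D (1); add B.
Step 2: frontier [B-F 2, B-C 3, C-D 5, D-E 6] → take B-F (2); add F.
Step 3: frontier [B-C 3, C-D 5, D-E 6, E-F 2, A-F 15] → take E-F (2); add E.
Step 4: frontier [B-C 3, C-D 5, E-H 2, A-E 10, C-E 16, E-G 16, A-F 15] → take E-H (2); add H.
Step 5: frontier [B-C 3, C-D 5, A-E 10, C-E 16, E-G 16, A-F 15, C-H 6] → take B-C (3); add C.
Step 6: frontier [A-C 15, A-E 10, E-G 16, A-F 15] → take A-E (10); add A.
Step 7: frontier [A-G 10, E-G 16] → take A-G (10); add G.
MST edges: B-D, B-F, E-F, E-H, B-C, A-E, A-G; total weight 1+2+2+2+3+10+10 = 30.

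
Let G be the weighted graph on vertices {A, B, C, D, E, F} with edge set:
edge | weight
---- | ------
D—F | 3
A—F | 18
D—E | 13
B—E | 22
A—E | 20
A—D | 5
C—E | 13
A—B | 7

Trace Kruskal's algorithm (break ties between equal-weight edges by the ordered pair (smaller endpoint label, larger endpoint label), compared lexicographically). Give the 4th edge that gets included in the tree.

Kruskal: consider edges lightest-first.
D—F (3): add — endpoints in different components.
A—D (5): add — endpoints in different components.
A—B (7): add — endpoints in different components.
C—E (13): add — endpoints in different components.
D—E (13): add — endpoints in different components.
The 4th edge added is C—E.

C-E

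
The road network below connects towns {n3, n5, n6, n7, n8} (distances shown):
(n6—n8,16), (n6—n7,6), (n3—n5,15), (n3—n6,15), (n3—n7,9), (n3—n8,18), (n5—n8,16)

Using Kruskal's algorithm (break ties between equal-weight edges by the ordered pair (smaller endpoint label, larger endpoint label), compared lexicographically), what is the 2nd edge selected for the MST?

Kruskal's algorithm — process edges by increasing weight (ties by edge label):
n6—n7 (6): add. Components now {n6,n7} {n3} {n5} {n8}
n3—n7 (9): add. Components now {n3,n6,n7} {n5} {n8}
n3—n5 (15): add. Components now {n3,n5,n6,n7} {n8}
n3—n6 (15): skip — n6 and n3 already connected.
n5—n8 (16): add. Components now {n3,n5,n6,n7,n8}
The 2nd edge added is n3—n7.

n3-n7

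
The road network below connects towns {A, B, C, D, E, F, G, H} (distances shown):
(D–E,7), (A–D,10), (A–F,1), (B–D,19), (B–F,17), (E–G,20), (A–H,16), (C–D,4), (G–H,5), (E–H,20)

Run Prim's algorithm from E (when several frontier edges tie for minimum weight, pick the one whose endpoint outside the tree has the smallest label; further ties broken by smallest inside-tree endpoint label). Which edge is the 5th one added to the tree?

Prim, starting at E.
Step 1: frontier [D–E 7, E–G 20, E–H 20] → take D–E (7); add D.
Step 2: frontier [C–D 4, A–D 10, B–D 19, E–G 20, E–H 20] → take C–D (4); add C.
Step 3: frontier [A–D 10, B–D 19, E–G 20, E–H 20] → take A–D (10); add A.
Step 4: frontier [A–F 1, A–H 16, B–D 19, E–G 20, E–H 20] → take A–F (1); add F.
Step 5: frontier [A–H 16, B–D 19, E–G 20, E–H 20, B–F 17] → take A–H (16); add H.
Step 6: frontier [B–D 19, E–G 20, B–F 17, G–H 5] → take G–H (5); add G.
Step 7: frontier [B–D 19, B–F 17] → take B–F (17); add B.
The 5th edge added is A–H.

A-H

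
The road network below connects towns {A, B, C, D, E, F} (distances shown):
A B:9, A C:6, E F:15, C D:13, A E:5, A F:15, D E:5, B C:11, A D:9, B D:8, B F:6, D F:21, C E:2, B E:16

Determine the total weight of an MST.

Kruskal: consider edges lightest-first.
C E (2): add. Components now {A} {B} {C,E} {D} {F}
A E (5): add. Components now {A,C,E} {B} {D} {F}
D E (5): add. Components now {A,C,D,E} {B} {F}
A C (6): skip — A and C already connected.
B F (6): add. Components now {A,C,D,E} {B,F}
B D (8): add. Components now {A,B,C,D,E,F}
MST edges: C E, A E, D E, B F, B D; total weight 2+5+5+6+8 = 26.

26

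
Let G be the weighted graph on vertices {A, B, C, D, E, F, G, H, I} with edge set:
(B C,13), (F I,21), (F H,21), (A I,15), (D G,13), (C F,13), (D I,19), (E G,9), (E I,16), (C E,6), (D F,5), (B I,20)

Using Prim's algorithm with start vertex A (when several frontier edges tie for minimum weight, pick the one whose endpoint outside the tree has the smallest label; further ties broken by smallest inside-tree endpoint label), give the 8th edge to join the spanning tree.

F-H

Prim's algorithm from A:
Step 1: cheapest edge leaving the tree is A I (15); add I.
Step 2: cheapest edge leaving the tree is E I (16); add E.
Step 3: cheapest edge leaving the tree is C E (6); add C.
Step 4: cheapest edge leaving the tree is E G (9); add G.
Step 5: cheapest edge leaving the tree is B C (13); add B.
Step 6: cheapest edge leaving the tree is D G (13); add D.
Step 7: cheapest edge leaving the tree is D F (5); add F.
Step 8: cheapest edge leaving the tree is F H (21); add H.
The 8th edge added is F H.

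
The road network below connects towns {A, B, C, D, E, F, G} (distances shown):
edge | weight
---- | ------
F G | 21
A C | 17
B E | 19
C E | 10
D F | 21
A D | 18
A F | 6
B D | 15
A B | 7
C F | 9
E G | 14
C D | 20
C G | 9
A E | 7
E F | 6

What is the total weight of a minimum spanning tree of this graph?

Sort edges by weight, then run Kruskal:
A F (6): add — endpoints in different components.
E F (6): add — endpoints in different components.
A B (7): add — endpoints in different components.
A E (7): skip — A and E already connected.
C F (9): add — endpoints in different components.
C G (9): add — endpoints in different components.
C E (10): skip — C and E already connected.
E G (14): skip — E and G already connected.
B D (15): add — endpoints in different components.
MST edges: A F, E F, A B, C F, C G, B D; total weight 6+6+7+9+9+15 = 52.

52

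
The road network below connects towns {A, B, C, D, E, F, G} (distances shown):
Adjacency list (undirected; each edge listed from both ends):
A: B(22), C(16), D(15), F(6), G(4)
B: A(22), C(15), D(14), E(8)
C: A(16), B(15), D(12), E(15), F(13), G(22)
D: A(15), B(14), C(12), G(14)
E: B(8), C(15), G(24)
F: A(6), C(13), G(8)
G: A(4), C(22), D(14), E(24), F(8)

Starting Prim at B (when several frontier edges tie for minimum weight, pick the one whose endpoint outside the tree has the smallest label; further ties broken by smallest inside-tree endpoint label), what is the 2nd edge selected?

B-D

Prim, starting at B.
Step 1: cheapest edge leaving the tree is B-E (8); add E.
Step 2: cheapest edge leaving the tree is B-D (14); add D.
Step 3: cheapest edge leaving the tree is C-D (12); add C.
Step 4: cheapest edge leaving the tree is C-F (13); add F.
Step 5: cheapest edge leaving the tree is A-F (6); add A.
Step 6: cheapest edge leaving the tree is A-G (4); add G.
The 2nd edge added is B-D.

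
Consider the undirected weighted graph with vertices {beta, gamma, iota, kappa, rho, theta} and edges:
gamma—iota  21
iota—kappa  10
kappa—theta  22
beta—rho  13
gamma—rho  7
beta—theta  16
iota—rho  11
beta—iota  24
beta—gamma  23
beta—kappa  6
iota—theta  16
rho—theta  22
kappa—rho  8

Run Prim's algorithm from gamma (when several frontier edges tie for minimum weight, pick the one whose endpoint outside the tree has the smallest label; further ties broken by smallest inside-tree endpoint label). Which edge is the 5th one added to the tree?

beta-theta

Grow the tree from gamma using Prim:
Step 1: frontier [gamma—rho 7, gamma—iota 21, beta—gamma 23] → take gamma—rho (7); add rho.
Step 2: frontier [gamma—iota 21, beta—gamma 23, kappa—rho 8, iota—rho 11, beta—rho 13, rho—theta 22] → take kappa—rho (8); add kappa.
Step 3: frontier [gamma—iota 21, beta—gamma 23, beta—kappa 6, iota—kappa 10, kappa—theta 22, iota—rho 11, beta—rho 13, rho—theta 22] → take beta—kappa (6); add beta.
Step 4: frontier [beta—theta 16, beta—iota 24, gamma—iota 21, iota—kappa 10, kappa—theta 22, iota—rho 11, rho—theta 22] → take iota—kappa (10); add iota.
Step 5: frontier [beta—theta 16, iota—theta 16, kappa—theta 22, rho—theta 22] → take beta—theta (16); add theta.
The 5th edge added is beta—theta.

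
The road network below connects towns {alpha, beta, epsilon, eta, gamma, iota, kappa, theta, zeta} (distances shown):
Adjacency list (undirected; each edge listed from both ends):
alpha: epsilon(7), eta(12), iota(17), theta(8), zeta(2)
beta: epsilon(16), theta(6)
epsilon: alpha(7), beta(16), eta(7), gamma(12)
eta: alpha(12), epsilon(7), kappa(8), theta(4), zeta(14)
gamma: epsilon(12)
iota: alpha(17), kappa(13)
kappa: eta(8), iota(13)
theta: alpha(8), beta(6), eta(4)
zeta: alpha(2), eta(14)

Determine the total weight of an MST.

59

Sort edges by weight, then run Kruskal:
alpha–zeta (2): add — endpoints in different components.
eta–theta (4): add — endpoints in different components.
beta–theta (6): add — endpoints in different components.
alpha–epsilon (7): add — endpoints in different components.
epsilon–eta (7): add — endpoints in different components.
alpha–theta (8): skip — theta and alpha already connected.
eta–kappa (8): add — endpoints in different components.
alpha–eta (12): skip — eta and alpha already connected.
epsilon–gamma (12): add — endpoints in different components.
iota–kappa (13): add — endpoints in different components.
MST edges: alpha–zeta, eta–theta, beta–theta, alpha–epsilon, epsilon–eta, eta–kappa, epsilon–gamma, iota–kappa; total weight 2+4+6+7+7+8+12+13 = 59.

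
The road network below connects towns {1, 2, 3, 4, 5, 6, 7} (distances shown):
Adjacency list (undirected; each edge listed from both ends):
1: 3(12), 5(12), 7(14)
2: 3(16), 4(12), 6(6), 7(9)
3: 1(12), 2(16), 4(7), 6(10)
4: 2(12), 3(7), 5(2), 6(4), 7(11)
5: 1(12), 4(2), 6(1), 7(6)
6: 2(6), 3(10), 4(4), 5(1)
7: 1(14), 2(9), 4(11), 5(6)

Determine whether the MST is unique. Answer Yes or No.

Kruskal: consider edges lightest-first.
5 6 (1): add. Components now {1} {2} {3} {4} {5,6} {7}
4 5 (2): add. Components now {1} {2} {3} {4,5,6} {7}
4 6 (4): skip — 4 and 6 already connected.
2 6 (6): add. Components now {1} {2,4,5,6} {3} {7}
5 7 (6): add. Components now {1} {2,4,5,6,7} {3}
3 4 (7): add. Components now {1} {2,3,4,5,6,7}
2 7 (9): skip — 2 and 7 already connected.
3 6 (10): skip — 3 and 6 already connected.
4 7 (11): skip — 4 and 7 already connected.
1 3 (12): add. Components now {1,2,3,4,5,6,7}
Non-tree edge 1 5 has weight 12, equal to the heaviest edge on its tree cycle — swapping gives another MST of the same weight. Not unique.

No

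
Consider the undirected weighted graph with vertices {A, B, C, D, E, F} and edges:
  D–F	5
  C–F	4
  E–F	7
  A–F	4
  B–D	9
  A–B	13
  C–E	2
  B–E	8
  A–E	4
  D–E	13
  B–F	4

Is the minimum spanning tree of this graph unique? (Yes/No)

No

Kruskal: consider edges lightest-first.
C–E (2): add. Components now {A} {B} {C,E} {D} {F}
A–E (4): add. Components now {A,C,E} {B} {D} {F}
A–F (4): add. Components now {A,C,E,F} {B} {D}
B–F (4): add. Components now {A,B,C,E,F} {D}
C–F (4): skip — C and F already connected.
D–F (5): add. Components now {A,B,C,D,E,F}
Non-tree edge C–F has weight 4, equal to the heaviest edge on its tree cycle — swapping gives another MST of the same weight. Not unique.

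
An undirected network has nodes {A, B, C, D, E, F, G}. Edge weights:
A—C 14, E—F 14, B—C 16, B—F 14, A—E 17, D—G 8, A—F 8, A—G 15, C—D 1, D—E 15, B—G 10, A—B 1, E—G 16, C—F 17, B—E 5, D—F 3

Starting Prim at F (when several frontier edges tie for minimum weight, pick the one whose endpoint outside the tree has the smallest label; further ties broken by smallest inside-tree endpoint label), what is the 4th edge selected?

A-B

Grow the tree from F using Prim:
Step 1: cheapest edge leaving the tree is D—F (3); add D.
Step 2: cheapest edge leaving the tree is C—D (1); add C.
Step 3: cheapest edge leaving the tree is A—F (8); add A.
Step 4: cheapest edge leaving the tree is A—B (1); add B.
Step 5: cheapest edge leaving the tree is B—E (5); add E.
Step 6: cheapest edge leaving the tree is D—G (8); add G.
The 4th edge added is A—B.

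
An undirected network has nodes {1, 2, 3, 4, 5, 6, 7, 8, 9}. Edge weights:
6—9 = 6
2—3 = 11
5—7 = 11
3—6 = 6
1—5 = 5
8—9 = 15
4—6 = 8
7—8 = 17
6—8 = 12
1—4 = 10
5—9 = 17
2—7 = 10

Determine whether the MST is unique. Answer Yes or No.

No

Kruskal's algorithm — process edges by increasing weight (ties by edge label):
1—5 (5): add — endpoints in different components.
3—6 (6): add — endpoints in different components.
6—9 (6): add — endpoints in different components.
4—6 (8): add — endpoints in different components.
1—4 (10): add — endpoints in different components.
2—7 (10): add — endpoints in different components.
2—3 (11): add — endpoints in different components.
5—7 (11): skip — 5 and 7 already connected.
6—8 (12): add — endpoints in different components.
Non-tree edge 5—7 has weight 11, equal to the heaviest edge on its tree cycle — swapping gives another MST of the same weight. Not unique.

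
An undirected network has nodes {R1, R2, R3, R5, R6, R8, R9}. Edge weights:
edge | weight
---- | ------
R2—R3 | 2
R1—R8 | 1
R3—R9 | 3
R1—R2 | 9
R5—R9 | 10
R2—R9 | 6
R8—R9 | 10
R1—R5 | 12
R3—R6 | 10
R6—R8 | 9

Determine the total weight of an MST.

Grow the tree from R3 using Prim:
Step 1: cheapest edge leaving the tree is R2—R3 (2); add R2.
Step 2: cheapest edge leaving the tree is R3—R9 (3); add R9.
Step 3: cheapest edge leaving the tree is R1—R2 (9); add R1.
Step 4: cheapest edge leaving the tree is R1—R8 (1); add R8.
Step 5: cheapest edge leaving the tree is R6—R8 (9); add R6.
Step 6: cheapest edge leaving the tree is R5—R9 (10); add R5.
MST edges: R2—R3, R3—R9, R1—R2, R1—R8, R6—R8, R5—R9; total weight 2+3+9+1+9+10 = 34.

34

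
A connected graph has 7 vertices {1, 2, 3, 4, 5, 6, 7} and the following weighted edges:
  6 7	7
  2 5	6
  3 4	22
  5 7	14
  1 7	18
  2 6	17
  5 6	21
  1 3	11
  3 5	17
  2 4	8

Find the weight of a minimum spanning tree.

Prim, starting at 4.
Step 1: cheapest edge leaving the tree is 2 4 (8); add 2.
Step 2: cheapest edge leaving the tree is 2 5 (6); add 5.
Step 3: cheapest edge leaving the tree is 5 7 (14); add 7.
Step 4: cheapest edge leaving the tree is 6 7 (7); add 6.
Step 5: cheapest edge leaving the tree is 3 5 (17); add 3.
Step 6: cheapest edge leaving the tree is 1 3 (11); add 1.
MST edges: 2 4, 2 5, 5 7, 6 7, 3 5, 1 3; total weight 8+6+14+7+17+11 = 63.

63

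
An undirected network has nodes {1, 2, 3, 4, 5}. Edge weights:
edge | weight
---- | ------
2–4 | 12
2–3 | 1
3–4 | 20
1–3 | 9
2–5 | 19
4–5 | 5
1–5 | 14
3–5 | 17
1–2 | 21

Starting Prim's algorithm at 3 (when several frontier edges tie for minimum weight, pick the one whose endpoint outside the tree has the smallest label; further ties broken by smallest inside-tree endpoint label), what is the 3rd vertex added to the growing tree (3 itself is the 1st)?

Prim, starting at 3.
Step 1: frontier [2–3 1, 1–3 9, 3–5 17, 3–4 20] → take 2–3 (1); add 2.
Step 2: frontier [2–4 12, 2–5 19, 1–2 21, 1–3 9, 3–5 17, 3–4 20] → take 1–3 (9); add 1.
Step 3: frontier [1–5 14, 2–4 12, 2–5 19, 3–5 17, 3–4 20] → take 2–4 (12); add 4.
Step 4: frontier [1–5 14, 2–5 19, 3–5 17, 4–5 5] → take 4–5 (5); add 5.
Vertex order: 3, 2, 1, 4, 5. The 3rd vertex is 1.

1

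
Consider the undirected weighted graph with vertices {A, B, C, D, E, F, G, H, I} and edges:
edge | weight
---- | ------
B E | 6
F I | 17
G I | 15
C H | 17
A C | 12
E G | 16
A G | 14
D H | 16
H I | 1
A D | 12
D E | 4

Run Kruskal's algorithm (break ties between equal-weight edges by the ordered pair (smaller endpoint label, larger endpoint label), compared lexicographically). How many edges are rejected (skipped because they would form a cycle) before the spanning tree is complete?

Sort edges by weight, then run Kruskal:
H I (1): add — endpoints in different components.
D E (4): add — endpoints in different components.
B E (6): add — endpoints in different components.
A C (12): add — endpoints in different components.
A D (12): add — endpoints in different components.
A G (14): add — endpoints in different components.
G I (15): add — endpoints in different components.
D H (16): skip — D and H already connected.
E G (16): skip — E and G already connected.
C H (17): skip — C and H already connected.
F I (17): add — endpoints in different components.
Edges rejected before the tree was complete: 3.

3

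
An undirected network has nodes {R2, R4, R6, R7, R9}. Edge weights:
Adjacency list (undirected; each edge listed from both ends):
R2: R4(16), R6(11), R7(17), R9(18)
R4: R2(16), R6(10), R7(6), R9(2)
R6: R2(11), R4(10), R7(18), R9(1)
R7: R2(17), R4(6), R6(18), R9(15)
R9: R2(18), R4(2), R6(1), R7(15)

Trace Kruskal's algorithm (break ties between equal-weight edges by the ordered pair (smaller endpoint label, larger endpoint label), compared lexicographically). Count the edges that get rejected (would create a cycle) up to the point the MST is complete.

1

Kruskal: consider edges lightest-first.
R6—R9 (1): add. Components now {R6,R9} {R7} {R2} {R4}
R4—R9 (2): add. Components now {R4,R6,R9} {R7} {R2}
R4—R7 (6): add. Components now {R4,R6,R7,R9} {R2}
R4—R6 (10): skip — R6 and R4 already connected.
R2—R6 (11): add. Components now {R2,R4,R6,R7,R9}
Edges rejected before the tree was complete: 1.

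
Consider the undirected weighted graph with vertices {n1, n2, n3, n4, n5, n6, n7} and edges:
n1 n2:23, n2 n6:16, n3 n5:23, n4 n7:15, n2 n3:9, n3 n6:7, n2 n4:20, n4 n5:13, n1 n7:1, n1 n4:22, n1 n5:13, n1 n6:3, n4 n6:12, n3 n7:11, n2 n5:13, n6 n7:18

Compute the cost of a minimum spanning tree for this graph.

45

Prim's algorithm from n4:
Step 1: cheapest edge leaving the tree is n4 n6 (12); add n6.
Step 2: cheapest edge leaving the tree is n1 n6 (3); add n1.
Step 3: cheapest edge leaving the tree is n1 n7 (1); add n7.
Step 4: cheapest edge leaving the tree is n3 n6 (7); add n3.
Step 5: cheapest edge leaving the tree is n2 n3 (9); add n2.
Step 6: cheapest edge leaving the tree is n1 n5 (13); add n5.
MST edges: n4 n6, n1 n6, n1 n7, n3 n6, n2 n3, n1 n5; total weight 12+3+1+7+9+13 = 45.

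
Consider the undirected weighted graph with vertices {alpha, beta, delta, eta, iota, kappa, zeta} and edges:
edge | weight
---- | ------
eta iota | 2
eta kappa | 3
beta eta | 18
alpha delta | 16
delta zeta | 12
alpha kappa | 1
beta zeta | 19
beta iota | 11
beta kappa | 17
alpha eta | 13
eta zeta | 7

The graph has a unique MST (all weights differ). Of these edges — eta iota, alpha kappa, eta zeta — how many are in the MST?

3

Kruskal: consider edges lightest-first.
alpha kappa (1): add. Components now {alpha,kappa} {zeta} {beta} {eta} {delta} {iota}
eta iota (2): add. Components now {alpha,kappa} {zeta} {beta} {eta,iota} {delta}
eta kappa (3): add. Components now {alpha,eta,iota,kappa} {zeta} {beta} {delta}
eta zeta (7): add. Components now {alpha,eta,iota,kappa,zeta} {beta} {delta}
beta iota (11): add. Components now {alpha,beta,eta,iota,kappa,zeta} {delta}
delta zeta (12): add. Components now {alpha,beta,delta,eta,iota,kappa,zeta}
MST edge set: {alpha kappa, eta iota, eta kappa, eta zeta, beta iota, delta zeta}.
Of the listed edges, {eta iota, alpha kappa, eta zeta} are in the MST → 3.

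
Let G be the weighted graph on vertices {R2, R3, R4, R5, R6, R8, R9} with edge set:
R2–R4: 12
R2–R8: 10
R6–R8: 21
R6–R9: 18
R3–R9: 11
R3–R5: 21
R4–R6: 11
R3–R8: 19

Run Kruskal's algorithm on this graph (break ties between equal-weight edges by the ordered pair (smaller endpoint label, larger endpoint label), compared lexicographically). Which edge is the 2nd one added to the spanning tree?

Sort edges by weight, then run Kruskal:
R2–R8 (10): add — endpoints in different components.
R3–R9 (11): add — endpoints in different components.
R4–R6 (11): add — endpoints in different components.
R2–R4 (12): add — endpoints in different components.
R6–R9 (18): add — endpoints in different components.
R3–R8 (19): skip — R8 and R3 already connected.
R3–R5 (21): add — endpoints in different components.
The 2nd edge added is R3–R9.

R3-R9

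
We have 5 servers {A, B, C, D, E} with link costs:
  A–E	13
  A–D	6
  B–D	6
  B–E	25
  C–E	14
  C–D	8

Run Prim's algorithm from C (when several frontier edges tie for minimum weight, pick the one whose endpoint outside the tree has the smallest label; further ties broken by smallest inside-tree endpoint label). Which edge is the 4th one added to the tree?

A-E

Prim's algorithm from C:
Step 1: frontier [C–D 8, C–E 14] → take C–D (8); add D.
Step 2: frontier [C–E 14, A–D 6, B–D 6] → take A–D (6); add A.
Step 3: frontier [A–E 13, C–E 14, B–D 6] → take B–D (6); add B.
Step 4: frontier [A–E 13, B–E 25, C–E 14] → take A–E (13); add E.
The 4th edge added is A–E.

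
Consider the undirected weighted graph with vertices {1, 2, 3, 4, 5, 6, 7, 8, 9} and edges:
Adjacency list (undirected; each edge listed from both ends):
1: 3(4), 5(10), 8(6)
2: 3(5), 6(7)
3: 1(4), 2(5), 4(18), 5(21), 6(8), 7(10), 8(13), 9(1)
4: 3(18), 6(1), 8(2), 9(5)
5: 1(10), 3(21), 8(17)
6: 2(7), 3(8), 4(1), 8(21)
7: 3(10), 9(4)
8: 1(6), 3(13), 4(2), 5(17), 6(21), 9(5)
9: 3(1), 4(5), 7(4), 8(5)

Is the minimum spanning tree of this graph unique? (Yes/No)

Sort edges by weight, then run Kruskal:
3-9 (1): add — endpoints in different components.
4-6 (1): add — endpoints in different components.
4-8 (2): add — endpoints in different components.
1-3 (4): add — endpoints in different components.
7-9 (4): add — endpoints in different components.
2-3 (5): add — endpoints in different components.
4-9 (5): add — endpoints in different components.
8-9 (5): skip — 8 and 9 already connected.
1-8 (6): skip — 1 and 8 already connected.
2-6 (7): skip — 2 and 6 already connected.
3-6 (8): skip — 3 and 6 already connected.
1-5 (10): add — endpoints in different components.
Non-tree edge 8-9 has weight 5, equal to the heaviest edge on its tree cycle — swapping gives another MST of the same weight. Not unique.

No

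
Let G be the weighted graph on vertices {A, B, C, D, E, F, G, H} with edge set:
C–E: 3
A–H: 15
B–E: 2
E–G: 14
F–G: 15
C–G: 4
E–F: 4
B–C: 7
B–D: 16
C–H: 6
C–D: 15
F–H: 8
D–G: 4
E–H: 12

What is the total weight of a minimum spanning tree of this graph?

Kruskal's algorithm — process edges by increasing weight (ties by edge label):
B–E (2): add — endpoints in different components.
C–E (3): add — endpoints in different components.
C–G (4): add — endpoints in different components.
D–G (4): add — endpoints in different components.
E–F (4): add — endpoints in different components.
C–H (6): add — endpoints in different components.
B–C (7): skip — B and C already connected.
F–H (8): skip — F and H already connected.
E–H (12): skip — E and H already connected.
E–G (14): skip — E and G already connected.
A–H (15): add — endpoints in different components.
MST edges: B–E, C–E, C–G, D–G, E–F, C–H, A–H; total weight 2+3+4+4+4+6+15 = 38.

38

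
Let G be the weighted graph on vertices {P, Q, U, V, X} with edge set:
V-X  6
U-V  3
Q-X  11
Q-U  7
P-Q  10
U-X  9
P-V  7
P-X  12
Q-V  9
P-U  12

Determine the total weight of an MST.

23

Grow the tree from V using Prim:
Step 1: frontier [U-V 3, V-X 6, P-V 7, Q-V 9] → take U-V (3); add U.
Step 2: frontier [Q-U 7, U-X 9, P-U 12, V-X 6, P-V 7, Q-V 9] → take V-X (6); add X.
Step 3: frontier [Q-U 7, P-U 12, P-V 7, Q-V 9, Q-X 11, P-X 12] → take P-V (7); add P.
Step 4: frontier [P-Q 10, Q-U 7, Q-V 9, Q-X 11] → take Q-U (7); add Q.
MST edges: U-V, V-X, P-V, Q-U; total weight 3+6+7+7 = 23.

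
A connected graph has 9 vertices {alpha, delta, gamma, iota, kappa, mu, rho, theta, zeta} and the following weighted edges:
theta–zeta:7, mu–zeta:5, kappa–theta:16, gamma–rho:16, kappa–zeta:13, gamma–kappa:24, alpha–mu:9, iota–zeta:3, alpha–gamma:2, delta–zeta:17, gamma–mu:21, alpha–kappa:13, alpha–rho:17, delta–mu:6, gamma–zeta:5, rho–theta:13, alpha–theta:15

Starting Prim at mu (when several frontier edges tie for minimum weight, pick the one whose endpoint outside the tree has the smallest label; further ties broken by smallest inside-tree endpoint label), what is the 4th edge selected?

Prim's algorithm from mu:
Step 1: cheapest edge leaving the tree is mu–zeta (5); add zeta.
Step 2: cheapest edge leaving the tree is iota–zeta (3); add iota.
Step 3: cheapest edge leaving the tree is gamma–zeta (5); add gamma.
Step 4: cheapest edge leaving the tree is alpha–gamma (2); add alpha.
Step 5: cheapest edge leaving the tree is delta–mu (6); add delta.
Step 6: cheapest edge leaving the tree is theta–zeta (7); add theta.
Step 7: cheapest edge leaving the tree is alpha–kappa (13); add kappa.
Step 8: cheapest edge leaving the tree is rho–theta (13); add rho.
The 4th edge added is alpha–gamma.

alpha-gamma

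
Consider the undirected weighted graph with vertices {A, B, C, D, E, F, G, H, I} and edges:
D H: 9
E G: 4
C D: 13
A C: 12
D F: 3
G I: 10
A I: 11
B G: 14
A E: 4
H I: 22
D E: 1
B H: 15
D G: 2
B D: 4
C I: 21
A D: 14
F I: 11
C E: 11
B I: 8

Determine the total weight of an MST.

Kruskal's algorithm — process edges by increasing weight (ties by edge label):
D E (1): add — endpoints in different components.
D G (2): add — endpoints in different components.
D F (3): add — endpoints in different components.
A E (4): add — endpoints in different components.
B D (4): add — endpoints in different components.
E G (4): skip — E and G already connected.
B I (8): add — endpoints in different components.
D H (9): add — endpoints in different components.
G I (10): skip — G and I already connected.
A I (11): skip — A and I already connected.
C E (11): add — endpoints in different components.
MST edges: D E, D G, D F, A E, B D, B I, D H, C E; total weight 1+2+3+4+4+8+9+11 = 42.

42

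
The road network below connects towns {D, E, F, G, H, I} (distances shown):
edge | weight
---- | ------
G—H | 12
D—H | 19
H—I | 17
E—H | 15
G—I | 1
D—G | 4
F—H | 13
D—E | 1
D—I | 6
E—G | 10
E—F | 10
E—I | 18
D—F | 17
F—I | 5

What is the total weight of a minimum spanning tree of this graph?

23

Prim's algorithm from D:
Step 1: cheapest edge leaving the tree is D—E (1); add E.
Step 2: cheapest edge leaving the tree is D—G (4); add G.
Step 3: cheapest edge leaving the tree is G—I (1); add I.
Step 4: cheapest edge leaving the tree is F—I (5); add F.
Step 5: cheapest edge leaving the tree is G—H (12); add H.
MST edges: D—E, D—G, G—I, F—I, G—H; total weight 1+4+1+5+12 = 23.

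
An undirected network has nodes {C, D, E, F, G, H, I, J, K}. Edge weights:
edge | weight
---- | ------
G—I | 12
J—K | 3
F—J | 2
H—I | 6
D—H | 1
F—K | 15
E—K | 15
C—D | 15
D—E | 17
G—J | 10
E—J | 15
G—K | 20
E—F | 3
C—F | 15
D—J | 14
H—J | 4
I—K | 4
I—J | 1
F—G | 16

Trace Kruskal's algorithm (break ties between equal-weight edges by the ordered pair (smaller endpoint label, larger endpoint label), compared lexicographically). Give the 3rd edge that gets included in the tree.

F-J

Kruskal: consider edges lightest-first.
D—H (1): add — endpoints in different components.
I—J (1): add — endpoints in different components.
F—J (2): add — endpoints in different components.
E—F (3): add — endpoints in different components.
J—K (3): add — endpoints in different components.
H—J (4): add — endpoints in different components.
I—K (4): skip — I and K already connected.
H—I (6): skip — H and I already connected.
G—J (10): add — endpoints in different components.
G—I (12): skip — G and I already connected.
D—J (14): skip — D and J already connected.
C—D (15): add — endpoints in different components.
The 3rd edge added is F—J.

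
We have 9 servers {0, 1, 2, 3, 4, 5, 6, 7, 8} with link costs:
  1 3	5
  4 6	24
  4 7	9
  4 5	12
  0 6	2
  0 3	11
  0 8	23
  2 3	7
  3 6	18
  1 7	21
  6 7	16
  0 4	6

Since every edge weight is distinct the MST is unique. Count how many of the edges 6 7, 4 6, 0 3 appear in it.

1

Sort edges by weight, then run Kruskal:
0 6 (2): add — endpoints in different components.
1 3 (5): add — endpoints in different components.
0 4 (6): add — endpoints in different components.
2 3 (7): add — endpoints in different components.
4 7 (9): add — endpoints in different components.
0 3 (11): add — endpoints in different components.
4 5 (12): add — endpoints in different components.
6 7 (16): skip — 6 and 7 already connected.
3 6 (18): skip — 3 and 6 already connected.
1 7 (21): skip — 1 and 7 already connected.
0 8 (23): add — endpoints in different components.
MST edge set: {0 6, 1 3, 0 4, 2 3, 4 7, 0 3, 4 5, 0 8}.
Of the listed edges, {0 3} are in the MST → 1.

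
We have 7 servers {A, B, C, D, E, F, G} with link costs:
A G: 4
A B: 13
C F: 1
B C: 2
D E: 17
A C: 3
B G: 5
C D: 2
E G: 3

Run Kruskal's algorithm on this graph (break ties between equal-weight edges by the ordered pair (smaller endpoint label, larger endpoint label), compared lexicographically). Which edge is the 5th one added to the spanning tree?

E-G

Kruskal's algorithm — process edges by increasing weight (ties by edge label):
C F (1): add — endpoints in different components.
B C (2): add — endpoints in different components.
C D (2): add — endpoints in different components.
A C (3): add — endpoints in different components.
E G (3): add — endpoints in different components.
A G (4): add — endpoints in different components.
The 5th edge added is E G.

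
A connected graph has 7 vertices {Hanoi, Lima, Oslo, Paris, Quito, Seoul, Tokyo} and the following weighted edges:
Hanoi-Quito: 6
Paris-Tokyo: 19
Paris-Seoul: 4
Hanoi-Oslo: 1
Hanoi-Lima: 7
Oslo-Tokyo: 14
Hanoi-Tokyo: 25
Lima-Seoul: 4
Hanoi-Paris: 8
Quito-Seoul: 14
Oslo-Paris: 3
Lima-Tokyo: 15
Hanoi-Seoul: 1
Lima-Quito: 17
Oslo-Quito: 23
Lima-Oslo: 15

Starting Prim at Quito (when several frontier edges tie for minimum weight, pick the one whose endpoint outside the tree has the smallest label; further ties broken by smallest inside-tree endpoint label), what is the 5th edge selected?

Lima-Seoul

Prim's algorithm from Quito:
Step 1: cheapest edge leaving the tree is Hanoi-Quito (6); add Hanoi.
Step 2: cheapest edge leaving the tree is Hanoi-Oslo (1); add Oslo.
Step 3: cheapest edge leaving the tree is Hanoi-Seoul (1); add Seoul.
Step 4: cheapest edge leaving the tree is Oslo-Paris (3); add Paris.
Step 5: cheapest edge leaving the tree is Lima-Seoul (4); add Lima.
Step 6: cheapest edge leaving the tree is Oslo-Tokyo (14); add Tokyo.
The 5th edge added is Lima-Seoul.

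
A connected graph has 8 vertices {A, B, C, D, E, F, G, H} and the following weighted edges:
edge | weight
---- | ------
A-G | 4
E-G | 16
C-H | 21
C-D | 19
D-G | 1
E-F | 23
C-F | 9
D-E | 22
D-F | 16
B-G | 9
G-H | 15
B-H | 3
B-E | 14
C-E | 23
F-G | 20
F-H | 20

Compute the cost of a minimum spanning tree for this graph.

Kruskal: consider edges lightest-first.
D-G (1): add — endpoints in different components.
B-H (3): add — endpoints in different components.
A-G (4): add — endpoints in different components.
B-G (9): add — endpoints in different components.
C-F (9): add — endpoints in different components.
B-E (14): add — endpoints in different components.
G-H (15): skip — G and H already connected.
D-F (16): add — endpoints in different components.
MST edges: D-G, B-H, A-G, B-G, C-F, B-E, D-F; total weight 1+3+4+9+9+14+16 = 56.

56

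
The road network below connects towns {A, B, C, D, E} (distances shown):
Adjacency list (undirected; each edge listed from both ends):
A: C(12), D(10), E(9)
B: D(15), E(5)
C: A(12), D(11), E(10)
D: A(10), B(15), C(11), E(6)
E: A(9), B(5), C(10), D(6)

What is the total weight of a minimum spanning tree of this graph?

30

Sort edges by weight, then run Kruskal:
B—E (5): add. Components now {A} {B,E} {C} {D}
D—E (6): add. Components now {A} {B,D,E} {C}
A—E (9): add. Components now {A,B,D,E} {C}
A—D (10): skip — A and D already connected.
C—E (10): add. Components now {A,B,C,D,E}
MST edges: B—E, D—E, A—E, C—E; total weight 5+6+9+10 = 30.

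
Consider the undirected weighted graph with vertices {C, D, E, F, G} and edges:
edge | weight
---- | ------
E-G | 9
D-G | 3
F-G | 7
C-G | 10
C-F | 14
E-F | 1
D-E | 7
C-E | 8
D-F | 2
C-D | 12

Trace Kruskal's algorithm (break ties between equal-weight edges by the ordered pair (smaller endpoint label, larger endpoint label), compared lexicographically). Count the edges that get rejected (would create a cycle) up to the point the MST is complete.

2

Kruskal's algorithm — process edges by increasing weight (ties by edge label):
E-F (1): add. Components now {C} {D} {E,F} {G}
D-F (2): add. Components now {C} {D,E,F} {G}
D-G (3): add. Components now {C} {D,E,F,G}
D-E (7): skip — D and E already connected.
F-G (7): skip — F and G already connected.
C-E (8): add. Components now {C,D,E,F,G}
Edges rejected before the tree was complete: 2.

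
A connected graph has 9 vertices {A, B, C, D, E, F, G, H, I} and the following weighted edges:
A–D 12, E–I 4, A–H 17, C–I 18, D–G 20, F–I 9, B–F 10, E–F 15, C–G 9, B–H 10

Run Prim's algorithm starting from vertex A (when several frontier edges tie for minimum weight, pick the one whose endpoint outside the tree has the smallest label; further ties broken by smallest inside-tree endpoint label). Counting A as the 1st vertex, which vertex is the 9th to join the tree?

G

Grow the tree from A using Prim:
Step 1: cheapest edge leaving the tree is A–D (12); add D.
Step 2: cheapest edge leaving the tree is A–H (17); add H.
Step 3: cheapest edge leaving the tree is B–H (10); add B.
Step 4: cheapest edge leaving the tree is B–F (10); add F.
Step 5: cheapest edge leaving the tree is F–I (9); add I.
Step 6: cheapest edge leaving the tree is E–I (4); add E.
Step 7: cheapest edge leaving the tree is C–I (18); add C.
Step 8: cheapest edge leaving the tree is C–G (9); add G.
Vertex order: A, D, H, B, F, I, E, C, G. The 9th vertex is G.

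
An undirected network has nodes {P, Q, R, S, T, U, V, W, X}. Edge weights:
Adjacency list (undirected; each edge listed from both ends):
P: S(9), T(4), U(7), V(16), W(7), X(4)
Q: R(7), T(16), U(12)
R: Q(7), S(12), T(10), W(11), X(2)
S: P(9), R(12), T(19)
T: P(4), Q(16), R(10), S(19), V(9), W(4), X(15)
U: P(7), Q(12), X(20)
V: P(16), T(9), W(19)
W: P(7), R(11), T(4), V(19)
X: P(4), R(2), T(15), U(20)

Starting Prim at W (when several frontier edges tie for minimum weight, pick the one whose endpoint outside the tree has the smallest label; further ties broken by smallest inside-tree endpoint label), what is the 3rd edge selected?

P-X

Prim, starting at W.
Step 1: cheapest edge leaving the tree is T W (4); add T.
Step 2: cheapest edge leaving the tree is P T (4); add P.
Step 3: cheapest edge leaving the tree is P X (4); add X.
Step 4: cheapest edge leaving the tree is R X (2); add R.
Step 5: cheapest edge leaving the tree is Q R (7); add Q.
Step 6: cheapest edge leaving the tree is P U (7); add U.
Step 7: cheapest edge leaving the tree is P S (9); add S.
Step 8: cheapest edge leaving the tree is T V (9); add V.
The 3rd edge added is P X.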